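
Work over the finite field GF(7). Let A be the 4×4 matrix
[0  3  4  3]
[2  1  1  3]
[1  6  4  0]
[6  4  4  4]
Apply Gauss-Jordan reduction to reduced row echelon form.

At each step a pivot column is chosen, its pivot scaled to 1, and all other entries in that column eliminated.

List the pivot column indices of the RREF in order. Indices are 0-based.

step 1: exchange rows 0,1
step 1: normalize row 0 (÷2) = (1, 4, 4, 5)
  row 2: subtract 1×row0 = (0, 2, 0, 2)
  row 3: subtract 6×row0 = (0, 1, 1, 2)
step 2: normalize row 1 (÷3) = (0, 1, 6, 1)
  row 0: subtract 4×row1 = (1, 0, 1, 1)
  row 2: subtract 2×row1 = (0, 0, 2, 0)
  row 3: subtract 1×row1 = (0, 0, 2, 1)
step 3: normalize row 2 (÷2) = (0, 0, 1, 0)
  row 0: subtract 1×row2 = (1, 0, 0, 1)
  row 1: subtract 6×row2 = (0, 1, 0, 1)
  row 3: subtract 2×row2 = (0, 0, 0, 1)
step 4: normalize row 3 (÷1) = (0, 0, 0, 1)
  row 0: subtract 1×row3 = (1, 0, 0, 0)
  row 1: subtract 1×row3 = (0, 1, 0, 0)

pivot columns: 0, 1, 2, 3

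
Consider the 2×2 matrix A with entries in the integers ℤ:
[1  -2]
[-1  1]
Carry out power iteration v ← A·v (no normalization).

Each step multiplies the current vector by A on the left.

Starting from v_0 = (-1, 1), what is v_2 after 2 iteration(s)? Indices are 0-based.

v_0 = (-1, 1).
v_1 = A·v_0 = (-3, 2).
v_2 = A·v_1 = (-7, 5).

v_2 = (-7, 5)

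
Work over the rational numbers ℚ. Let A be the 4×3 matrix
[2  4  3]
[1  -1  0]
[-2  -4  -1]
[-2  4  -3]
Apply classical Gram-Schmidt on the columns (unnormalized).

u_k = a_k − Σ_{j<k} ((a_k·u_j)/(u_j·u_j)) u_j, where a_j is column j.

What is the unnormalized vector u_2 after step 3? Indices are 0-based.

u_2 = (158/147, -176/147, 136/147, -22/49)

Step 1: u_0 = a_0 = (2, 1, -2, -2).
Step 2: u_1 = a_1 − (7/13)·u_0 = (38/13, -20/13, -38/13, 66/13).
Step 3: u_2 = a_2 − (14/13)·u_0 − (-23/294)·u_1 = (158/147, -176/147, 136/147, -22/49).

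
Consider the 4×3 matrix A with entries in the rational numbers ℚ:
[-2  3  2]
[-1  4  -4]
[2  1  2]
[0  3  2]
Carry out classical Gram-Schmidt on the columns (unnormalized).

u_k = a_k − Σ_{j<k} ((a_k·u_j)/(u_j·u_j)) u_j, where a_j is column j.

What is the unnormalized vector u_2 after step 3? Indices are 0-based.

Step 1: u_0 = a_0 = (-2, -1, 2, 0).
Step 2: u_1 = a_1 − (-8/9)·u_0 = (11/9, 28/9, 25/9, 3).
Step 3: u_2 = a_2 − (4/9)·u_0 − (14/251)·u_1 = (708/251, -936/251, 240/251, 460/251).

u_2 = (708/251, -936/251, 240/251, 460/251)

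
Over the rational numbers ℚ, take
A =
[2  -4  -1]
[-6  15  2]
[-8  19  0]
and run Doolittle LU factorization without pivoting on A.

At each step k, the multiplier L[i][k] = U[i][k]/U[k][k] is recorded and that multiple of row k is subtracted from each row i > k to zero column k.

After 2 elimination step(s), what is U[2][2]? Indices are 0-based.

U[2][2] = -3

Step 1: pivot at (0,0) is 2.
  row1 ← row1 − (-3)·row0  ⇒  L[1][0]=-3, U row1=(0, 3, -1)
  row2 ← row2 − (-4)·row0  ⇒  L[2][0]=-4, U row2=(0, 3, -4)
Step 2: pivot at (1,1) is 3.
  row2 ← row2 − (1)·row1  ⇒  L[2][1]=1, U row2=(0, 0, -3)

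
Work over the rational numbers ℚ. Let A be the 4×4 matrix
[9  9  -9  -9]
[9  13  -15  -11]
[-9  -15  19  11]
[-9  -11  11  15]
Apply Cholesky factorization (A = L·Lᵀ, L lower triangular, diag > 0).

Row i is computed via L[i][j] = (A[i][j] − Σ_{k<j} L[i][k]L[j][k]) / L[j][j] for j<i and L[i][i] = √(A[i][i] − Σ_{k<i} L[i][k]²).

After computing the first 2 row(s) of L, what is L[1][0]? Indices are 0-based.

L[1][0] = 3

Step 1: L[0][0] = √(9) = 3.
  L[1][0] = (9) / L[0][0] = 3.
Step 2: L[1][1] = √(4) = 2.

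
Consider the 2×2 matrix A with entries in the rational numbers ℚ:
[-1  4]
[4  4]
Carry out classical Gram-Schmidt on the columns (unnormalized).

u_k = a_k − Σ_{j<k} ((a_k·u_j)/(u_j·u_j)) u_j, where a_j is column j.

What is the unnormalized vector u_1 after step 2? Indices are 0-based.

Step 1: u_0 = a_0 = (-1, 4).
Step 2: u_1 = a_1 − (12/17)·u_0 = (80/17, 20/17).

u_1 = (80/17, 20/17)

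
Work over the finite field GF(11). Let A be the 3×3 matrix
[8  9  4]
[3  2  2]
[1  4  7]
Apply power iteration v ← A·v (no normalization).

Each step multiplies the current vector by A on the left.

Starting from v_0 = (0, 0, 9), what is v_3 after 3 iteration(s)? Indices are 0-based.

v_3 = (1, 4, 4)

v_0 = (0, 0, 9).
v_1 = A·v_0 = (3, 7, 8).
v_2 = A·v_1 = (9, 6, 10).
v_3 = A·v_2 = (1, 4, 4).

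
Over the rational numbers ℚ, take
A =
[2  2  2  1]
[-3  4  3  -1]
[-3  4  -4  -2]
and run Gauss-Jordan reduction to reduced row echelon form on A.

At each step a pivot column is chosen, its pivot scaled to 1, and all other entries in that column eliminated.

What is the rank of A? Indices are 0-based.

rank = 3

pivot(0,0)=2: scale R0 → (1, 1, 1, 1/2)
  clear (1,0): R1 −= (-3)R0 → (0, 7, 6, 1/2)
  clear (2,0): R2 −= (-3)R0 → (0, 7, -1, -1/2)
pivot(1,1)=7: scale R1 → (0, 1, 6/7, 1/14)
  clear (0,1): R0 −= (1)R1 → (1, 0, 1/7, 3/7)
  clear (2,1): R2 −= (7)R1 → (0, 0, -7, -1)
pivot(2,2)=-7: scale R2 → (0, 0, 1, 1/7)
  clear (0,2): R0 −= (1/7)R2 → (1, 0, 0, 20/49)
  clear (1,2): R1 −= (6/7)R2 → (0, 1, 0, -5/98)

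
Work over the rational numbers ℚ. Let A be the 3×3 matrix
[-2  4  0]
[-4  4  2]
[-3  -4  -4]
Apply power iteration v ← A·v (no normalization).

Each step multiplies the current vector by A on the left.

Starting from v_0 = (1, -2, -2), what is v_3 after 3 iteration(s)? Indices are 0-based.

v_0 = (1, -2, -2).
v_1 = A·v_0 = (-10, -16, 13).
v_2 = A·v_1 = (-44, 2, 42).
v_3 = A·v_2 = (96, 268, -44).

v_3 = (96, 268, -44)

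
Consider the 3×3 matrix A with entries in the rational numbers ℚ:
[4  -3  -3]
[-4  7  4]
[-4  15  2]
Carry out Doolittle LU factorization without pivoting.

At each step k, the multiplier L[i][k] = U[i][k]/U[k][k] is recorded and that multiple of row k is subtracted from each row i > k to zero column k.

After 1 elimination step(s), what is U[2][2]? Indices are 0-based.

[col 0] pivot 4
  R1 -= -1*R0 → (0, 4, 1)  (L[1][0] := -1)
  R2 -= -1*R0 → (0, 12, -1)  (L[2][0] := -1)

U[2][2] = -1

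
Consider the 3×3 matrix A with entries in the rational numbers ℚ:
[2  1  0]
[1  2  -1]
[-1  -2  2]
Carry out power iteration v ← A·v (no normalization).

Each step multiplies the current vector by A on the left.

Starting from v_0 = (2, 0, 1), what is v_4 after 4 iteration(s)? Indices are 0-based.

v_4 = (75, 111, -144)

v_0 = (2, 0, 1).
v_1 = A·v_0 = (4, 1, 0).
v_2 = A·v_1 = (9, 6, -6).
v_3 = A·v_2 = (24, 27, -33).
v_4 = A·v_3 = (75, 111, -144).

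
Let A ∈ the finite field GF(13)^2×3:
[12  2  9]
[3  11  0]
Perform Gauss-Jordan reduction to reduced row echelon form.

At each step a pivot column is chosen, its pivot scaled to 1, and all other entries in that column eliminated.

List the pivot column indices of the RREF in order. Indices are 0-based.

pivot columns: 0, 1

[1] R0 /= 12  ⇒  (1, 11, 4)
     R1 -= 3·R0  ⇒  (0, 4, 1)
[2] R1 /= 4  ⇒  (0, 1, 10)
     R0 -= 11·R1  ⇒  (1, 0, 11)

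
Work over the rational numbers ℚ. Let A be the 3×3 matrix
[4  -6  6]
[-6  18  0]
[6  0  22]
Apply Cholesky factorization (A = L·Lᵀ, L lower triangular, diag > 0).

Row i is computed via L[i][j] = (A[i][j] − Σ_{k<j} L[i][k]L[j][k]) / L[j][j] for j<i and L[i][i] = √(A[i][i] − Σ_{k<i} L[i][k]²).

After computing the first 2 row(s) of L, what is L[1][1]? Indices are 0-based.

L[1][1] = 3

Step 1: L[0][0] = √(4) = 2.
  L[1][0] = (-6) / L[0][0] = -3.
Step 2: L[1][1] = √(9) = 3.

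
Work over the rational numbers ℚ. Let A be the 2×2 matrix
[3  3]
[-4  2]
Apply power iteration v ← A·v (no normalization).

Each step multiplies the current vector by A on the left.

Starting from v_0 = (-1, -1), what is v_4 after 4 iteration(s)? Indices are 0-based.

v_4 = (456, 16)

v_0 = (-1, -1).
v_1 = A·v_0 = (-6, 2).
v_2 = A·v_1 = (-12, 28).
v_3 = A·v_2 = (48, 104).
v_4 = A·v_3 = (456, 16).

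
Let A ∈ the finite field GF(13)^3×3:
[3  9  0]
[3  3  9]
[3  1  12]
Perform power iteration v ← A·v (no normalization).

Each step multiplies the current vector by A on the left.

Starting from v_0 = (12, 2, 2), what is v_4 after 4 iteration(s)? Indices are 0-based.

v_0 = (12, 2, 2).
v_1 = A·v_0 = (2, 8, 10).
v_2 = A·v_1 = (0, 3, 4).
v_3 = A·v_2 = (1, 6, 12).
v_4 = A·v_3 = (5, 12, 10).

v_4 = (5, 12, 10)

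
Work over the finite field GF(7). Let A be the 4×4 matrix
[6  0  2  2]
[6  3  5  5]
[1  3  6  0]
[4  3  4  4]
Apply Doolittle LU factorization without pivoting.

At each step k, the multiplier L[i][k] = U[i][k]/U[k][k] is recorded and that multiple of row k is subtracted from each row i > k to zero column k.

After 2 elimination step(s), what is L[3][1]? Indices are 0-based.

k=0: U[0][0]=6
  eliminate (1,0): mult=1, new row 1: (0, 3, 3, 3); set L[1][0]=1
  eliminate (2,0): mult=6, new row 2: (0, 3, 1, 2); set L[2][0]=6
  eliminate (3,0): mult=3, new row 3: (0, 3, 5, 5); set L[3][0]=3
k=1: U[1][1]=3
  eliminate (2,1): mult=1, new row 2: (0, 0, 5, 6); set L[2][1]=1
  eliminate (3,1): mult=1, new row 3: (0, 0, 2, 2); set L[3][1]=1

L[3][1] = 1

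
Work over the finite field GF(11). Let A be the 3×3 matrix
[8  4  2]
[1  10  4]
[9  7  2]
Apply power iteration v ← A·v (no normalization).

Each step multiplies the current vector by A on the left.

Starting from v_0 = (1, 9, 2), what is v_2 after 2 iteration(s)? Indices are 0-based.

v_2 = (8, 0, 1)

v_0 = (1, 9, 2).
v_1 = A·v_0 = (4, 0, 10).
v_2 = A·v_1 = (8, 0, 1).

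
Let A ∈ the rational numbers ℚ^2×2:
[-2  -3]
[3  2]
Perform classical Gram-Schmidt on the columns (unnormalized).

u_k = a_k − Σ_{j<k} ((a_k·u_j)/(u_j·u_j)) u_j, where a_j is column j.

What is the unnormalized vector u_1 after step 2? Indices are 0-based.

Step 1: u_0 = a_0 = (-2, 3).
Step 2: u_1 = a_1 − (12/13)·u_0 = (-15/13, -10/13).

u_1 = (-15/13, -10/13)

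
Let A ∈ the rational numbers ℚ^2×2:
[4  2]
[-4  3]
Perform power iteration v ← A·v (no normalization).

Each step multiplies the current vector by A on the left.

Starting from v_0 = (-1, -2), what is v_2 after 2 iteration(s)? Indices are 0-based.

v_0 = (-1, -2).
v_1 = A·v_0 = (-8, -2).
v_2 = A·v_1 = (-36, 26).

v_2 = (-36, 26)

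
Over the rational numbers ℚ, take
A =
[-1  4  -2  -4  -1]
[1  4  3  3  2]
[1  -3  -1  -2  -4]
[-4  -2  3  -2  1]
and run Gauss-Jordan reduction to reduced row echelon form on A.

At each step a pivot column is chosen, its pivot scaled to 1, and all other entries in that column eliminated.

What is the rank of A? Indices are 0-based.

rank = 4

[1] R0 /= -1  ⇒  (1, -4, 2, 4, 1)
     R1 -= 1·R0  ⇒  (0, 8, 1, -1, 1)
     R2 -= 1·R0  ⇒  (0, 1, -3, -6, -5)
     R3 -= -4·R0  ⇒  (0, -18, 11, 14, 5)
[2] R1 /= 8  ⇒  (0, 1, 1/8, -1/8, 1/8)
     R0 -= -4·R1  ⇒  (1, 0, 5/2, 7/2, 3/2)
     R2 -= 1·R1  ⇒  (0, 0, -25/8, -47/8, -41/8)
     R3 -= -18·R1  ⇒  (0, 0, 53/4, 47/4, 29/4)
[3] R2 /= -25/8  ⇒  (0, 0, 1, 47/25, 41/25)
     R0 -= 5/2·R2  ⇒  (1, 0, 0, -6/5, -13/5)
     R1 -= 1/8·R2  ⇒  (0, 1, 0, -9/25, -2/25)
     R3 -= 53/4·R2  ⇒  (0, 0, 0, -329/25, -362/25)
[4] R3 /= -329/25  ⇒  (0, 0, 0, 1, 362/329)
     R0 -= -6/5·R3  ⇒  (1, 0, 0, 0, -421/329)
     R1 -= -9/25·R3  ⇒  (0, 1, 0, 0, 104/329)
     R2 -= 47/25·R3  ⇒  (0, 0, 1, 0, -3/7)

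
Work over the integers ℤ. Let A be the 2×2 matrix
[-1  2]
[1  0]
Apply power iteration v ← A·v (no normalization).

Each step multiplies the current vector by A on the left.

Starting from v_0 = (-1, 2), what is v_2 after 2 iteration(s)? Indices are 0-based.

v_0 = (-1, 2).
v_1 = A·v_0 = (5, -1).
v_2 = A·v_1 = (-7, 5).

v_2 = (-7, 5)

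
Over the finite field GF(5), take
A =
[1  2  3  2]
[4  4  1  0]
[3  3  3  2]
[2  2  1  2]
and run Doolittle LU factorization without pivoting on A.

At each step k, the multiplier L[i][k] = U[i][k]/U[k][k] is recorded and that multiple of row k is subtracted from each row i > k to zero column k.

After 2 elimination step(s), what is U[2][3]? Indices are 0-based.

U[2][3] = 2

Step 1: pivot at (0,0) is 1.
  row1 ← row1 − (4)·row0  ⇒  L[1][0]=4, U row1=(0, 1, 4, 2)
  row2 ← row2 − (3)·row0  ⇒  L[2][0]=3, U row2=(0, 2, 4, 1)
  row3 ← row3 − (2)·row0  ⇒  L[3][0]=2, U row3=(0, 3, 0, 3)
Step 2: pivot at (1,1) is 1.
  row2 ← row2 − (2)·row1  ⇒  L[2][1]=2, U row2=(0, 0, 1, 2)
  row3 ← row3 − (3)·row1  ⇒  L[3][1]=3, U row3=(0, 0, 3, 2)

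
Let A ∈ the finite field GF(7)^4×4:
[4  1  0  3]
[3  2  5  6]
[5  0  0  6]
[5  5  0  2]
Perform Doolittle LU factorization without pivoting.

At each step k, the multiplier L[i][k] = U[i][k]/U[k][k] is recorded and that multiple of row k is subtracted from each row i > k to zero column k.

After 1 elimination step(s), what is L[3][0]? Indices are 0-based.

Step 1: pivot at (0,0) is 4.
  row1 ← row1 − (6)·row0  ⇒  L[1][0]=6, U row1=(0, 3, 5, 2)
  row2 ← row2 − (3)·row0  ⇒  L[2][0]=3, U row2=(0, 4, 0, 4)
  row3 ← row3 − (3)·row0  ⇒  L[3][0]=3, U row3=(0, 2, 0, 0)

L[3][0] = 3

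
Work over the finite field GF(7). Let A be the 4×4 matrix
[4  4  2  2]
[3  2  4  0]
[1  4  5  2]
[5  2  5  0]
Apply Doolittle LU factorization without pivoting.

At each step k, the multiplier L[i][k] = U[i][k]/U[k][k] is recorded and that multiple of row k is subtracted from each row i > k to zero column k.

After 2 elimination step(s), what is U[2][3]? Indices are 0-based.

k=0: U[0][0]=4
  eliminate (1,0): mult=6, new row 1: (0, 6, 6, 2); set L[1][0]=6
  eliminate (2,0): mult=2, new row 2: (0, 3, 1, 5); set L[2][0]=2
  eliminate (3,0): mult=3, new row 3: (0, 4, 6, 1); set L[3][0]=3
k=1: U[1][1]=6
  eliminate (2,1): mult=4, new row 2: (0, 0, 5, 4); set L[2][1]=4
  eliminate (3,1): mult=3, new row 3: (0, 0, 2, 2); set L[3][1]=3

U[2][3] = 4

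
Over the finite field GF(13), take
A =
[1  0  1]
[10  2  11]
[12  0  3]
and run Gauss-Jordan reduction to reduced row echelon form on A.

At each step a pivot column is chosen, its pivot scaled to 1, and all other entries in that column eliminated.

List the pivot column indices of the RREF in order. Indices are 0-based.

pivot columns: 0, 1, 2

pivot(0,0)=1: scale R0 → (1, 0, 1)
  clear (1,0): R1 −= (10)R0 → (0, 2, 1)
  clear (2,0): R2 −= (12)R0 → (0, 0, 4)
pivot(1,1)=2: scale R1 → (0, 1, 7)
pivot(2,2)=4: scale R2 → (0, 0, 1)
  clear (0,2): R0 −= (1)R2 → (1, 0, 0)
  clear (1,2): R1 −= (7)R2 → (0, 1, 0)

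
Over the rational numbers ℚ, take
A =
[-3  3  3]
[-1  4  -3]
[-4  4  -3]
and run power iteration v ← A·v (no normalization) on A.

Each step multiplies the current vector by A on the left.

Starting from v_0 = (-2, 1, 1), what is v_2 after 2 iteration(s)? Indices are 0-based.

v_0 = (-2, 1, 1).
v_1 = A·v_0 = (12, 3, 9).
v_2 = A·v_1 = (0, -27, -63).

v_2 = (0, -27, -63)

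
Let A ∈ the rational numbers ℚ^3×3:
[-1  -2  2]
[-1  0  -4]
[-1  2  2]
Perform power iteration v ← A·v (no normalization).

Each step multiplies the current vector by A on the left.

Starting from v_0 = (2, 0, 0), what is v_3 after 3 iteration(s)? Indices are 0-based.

v_3 = (-34, 22, 6)

v_0 = (2, 0, 0).
v_1 = A·v_0 = (-2, -2, -2).
v_2 = A·v_1 = (2, 10, -6).
v_3 = A·v_2 = (-34, 22, 6).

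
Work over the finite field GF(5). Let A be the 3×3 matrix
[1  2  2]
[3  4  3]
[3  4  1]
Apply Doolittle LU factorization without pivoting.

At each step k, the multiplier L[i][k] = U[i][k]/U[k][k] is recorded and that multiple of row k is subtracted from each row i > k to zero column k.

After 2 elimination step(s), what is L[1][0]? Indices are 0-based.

Step 1: pivot at (0,0) is 1.
  row1 ← row1 − (3)·row0  ⇒  L[1][0]=3, U row1=(0, 3, 2)
  row2 ← row2 − (3)·row0  ⇒  L[2][0]=3, U row2=(0, 3, 0)
Step 2: pivot at (1,1) is 3.
  row2 ← row2 − (1)·row1  ⇒  L[2][1]=1, U row2=(0, 0, 3)

L[1][0] = 3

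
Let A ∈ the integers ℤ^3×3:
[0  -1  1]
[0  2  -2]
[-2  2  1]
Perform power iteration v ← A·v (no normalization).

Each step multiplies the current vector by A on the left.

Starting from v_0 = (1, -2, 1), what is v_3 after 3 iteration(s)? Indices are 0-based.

v_3 = (-21, 42, -29)

v_0 = (1, -2, 1).
v_1 = A·v_0 = (3, -6, -5).
v_2 = A·v_1 = (1, -2, -23).
v_3 = A·v_2 = (-21, 42, -29).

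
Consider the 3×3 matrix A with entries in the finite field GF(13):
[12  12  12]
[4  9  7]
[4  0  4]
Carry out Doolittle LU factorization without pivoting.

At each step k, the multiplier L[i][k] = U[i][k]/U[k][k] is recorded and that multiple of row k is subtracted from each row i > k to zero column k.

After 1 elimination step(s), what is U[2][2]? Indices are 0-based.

[col 0] pivot 12
  R1 -= 9*R0 → (0, 5, 3)  (L[1][0] := 9)
  R2 -= 9*R0 → (0, 9, 0)  (L[2][0] := 9)

U[2][2] = 0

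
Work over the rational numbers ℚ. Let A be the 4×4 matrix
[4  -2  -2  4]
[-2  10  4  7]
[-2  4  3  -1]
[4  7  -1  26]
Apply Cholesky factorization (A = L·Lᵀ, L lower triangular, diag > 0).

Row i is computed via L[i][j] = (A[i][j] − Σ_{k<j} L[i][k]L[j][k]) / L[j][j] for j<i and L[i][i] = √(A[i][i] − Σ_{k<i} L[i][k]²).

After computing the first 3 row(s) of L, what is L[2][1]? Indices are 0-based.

L[2][1] = 1

Step 1: L[0][0] = √(4) = 2.
  L[1][0] = (-2) / L[0][0] = -1.
Step 2: L[1][1] = √(9) = 3.
  L[2][0] = (-2) / L[0][0] = -1.
  L[2][1] = (3) / L[1][1] = 1.
Step 3: L[2][2] = √(1) = 1.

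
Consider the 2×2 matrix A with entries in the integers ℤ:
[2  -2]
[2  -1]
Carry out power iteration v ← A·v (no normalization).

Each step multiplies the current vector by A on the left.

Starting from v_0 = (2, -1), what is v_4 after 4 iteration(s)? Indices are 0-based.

v_0 = (2, -1).
v_1 = A·v_0 = (6, 5).
v_2 = A·v_1 = (2, 7).
v_3 = A·v_2 = (-10, -3).
v_4 = A·v_3 = (-14, -17).

v_4 = (-14, -17)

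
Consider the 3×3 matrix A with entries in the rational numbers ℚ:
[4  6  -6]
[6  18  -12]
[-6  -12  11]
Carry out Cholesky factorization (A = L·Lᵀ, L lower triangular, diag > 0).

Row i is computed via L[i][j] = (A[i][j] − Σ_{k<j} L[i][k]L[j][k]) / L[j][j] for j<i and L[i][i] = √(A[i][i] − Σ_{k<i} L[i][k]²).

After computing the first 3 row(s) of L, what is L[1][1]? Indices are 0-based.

L[1][1] = 3

Step 1: L[0][0] = √(4) = 2.
  L[1][0] = (6) / L[0][0] = 3.
Step 2: L[1][1] = √(9) = 3.
  L[2][0] = (-6) / L[0][0] = -3.
  L[2][1] = (-3) / L[1][1] = -1.
Step 3: L[2][2] = √(1) = 1.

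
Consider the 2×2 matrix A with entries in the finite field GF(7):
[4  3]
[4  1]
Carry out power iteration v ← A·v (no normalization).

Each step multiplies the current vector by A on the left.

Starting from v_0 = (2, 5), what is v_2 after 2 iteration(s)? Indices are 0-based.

v_2 = (5, 0)

v_0 = (2, 5).
v_1 = A·v_0 = (2, 6).
v_2 = A·v_1 = (5, 0).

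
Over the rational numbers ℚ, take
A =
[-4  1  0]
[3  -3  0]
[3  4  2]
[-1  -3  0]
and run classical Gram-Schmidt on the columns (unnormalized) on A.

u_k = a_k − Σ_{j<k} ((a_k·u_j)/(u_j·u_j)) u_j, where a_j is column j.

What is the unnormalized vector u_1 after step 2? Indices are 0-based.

u_1 = (43/35, -111/35, 134/35, -103/35)

Step 1: u_0 = a_0 = (-4, 3, 3, -1).
Step 2: u_1 = a_1 − (2/35)·u_0 = (43/35, -111/35, 134/35, -103/35).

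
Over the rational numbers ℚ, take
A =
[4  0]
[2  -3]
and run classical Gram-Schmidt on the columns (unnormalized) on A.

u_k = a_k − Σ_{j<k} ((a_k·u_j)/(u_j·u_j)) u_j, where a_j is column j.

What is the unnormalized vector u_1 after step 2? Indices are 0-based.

u_1 = (6/5, -12/5)

Step 1: u_0 = a_0 = (4, 2).
Step 2: u_1 = a_1 − (-3/10)·u_0 = (6/5, -12/5).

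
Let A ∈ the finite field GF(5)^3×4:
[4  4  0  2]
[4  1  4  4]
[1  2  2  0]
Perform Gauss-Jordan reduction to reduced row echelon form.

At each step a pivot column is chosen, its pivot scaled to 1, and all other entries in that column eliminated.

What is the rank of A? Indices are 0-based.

pivot(0,0)=4: scale R0 → (1, 1, 0, 3)
  clear (1,0): R1 −= (4)R0 → (0, 2, 4, 2)
  clear (2,0): R2 −= (1)R0 → (0, 1, 2, 2)
pivot(1,1)=2: scale R1 → (0, 1, 2, 1)
  clear (0,1): R0 −= (1)R1 → (1, 0, 3, 2)
  clear (2,1): R2 −= (1)R1 → (0, 0, 0, 1)
col 2: no nonzero at/below row 2; advance.
pivot(2,3)=1: scale R2 → (0, 0, 0, 1)
  clear (0,3): R0 −= (2)R2 → (1, 0, 3, 0)
  clear (1,3): R1 −= (1)R2 → (0, 1, 2, 0)

rank = 3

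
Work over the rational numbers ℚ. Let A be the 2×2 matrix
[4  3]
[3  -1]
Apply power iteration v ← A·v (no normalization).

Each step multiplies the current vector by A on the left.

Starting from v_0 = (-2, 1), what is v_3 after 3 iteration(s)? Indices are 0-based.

v_0 = (-2, 1).
v_1 = A·v_0 = (-5, -7).
v_2 = A·v_1 = (-41, -8).
v_3 = A·v_2 = (-188, -115).

v_3 = (-188, -115)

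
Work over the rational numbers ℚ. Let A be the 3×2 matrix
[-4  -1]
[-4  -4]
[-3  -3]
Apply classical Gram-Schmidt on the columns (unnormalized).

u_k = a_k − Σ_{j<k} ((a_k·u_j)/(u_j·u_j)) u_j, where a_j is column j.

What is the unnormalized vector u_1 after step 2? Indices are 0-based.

Step 1: u_0 = a_0 = (-4, -4, -3).
Step 2: u_1 = a_1 − (29/41)·u_0 = (75/41, -48/41, -36/41).

u_1 = (75/41, -48/41, -36/41)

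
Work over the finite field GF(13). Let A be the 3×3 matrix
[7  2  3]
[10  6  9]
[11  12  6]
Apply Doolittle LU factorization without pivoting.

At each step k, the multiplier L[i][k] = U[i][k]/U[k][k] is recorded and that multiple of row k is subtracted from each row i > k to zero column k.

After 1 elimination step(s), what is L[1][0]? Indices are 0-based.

L[1][0] = 7

k=0: U[0][0]=7
  eliminate (1,0): mult=7, new row 1: (0, 5, 1); set L[1][0]=7
  eliminate (2,0): mult=9, new row 2: (0, 7, 5); set L[2][0]=9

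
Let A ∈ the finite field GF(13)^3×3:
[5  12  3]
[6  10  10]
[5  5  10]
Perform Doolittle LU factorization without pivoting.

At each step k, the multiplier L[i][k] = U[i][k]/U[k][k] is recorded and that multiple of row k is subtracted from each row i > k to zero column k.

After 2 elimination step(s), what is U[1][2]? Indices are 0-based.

U[1][2] = 9

Step 1: pivot at (0,0) is 5.
  row1 ← row1 − (9)·row0  ⇒  L[1][0]=9, U row1=(0, 6, 9)
  row2 ← row2 − (1)·row0  ⇒  L[2][0]=1, U row2=(0, 6, 7)
Step 2: pivot at (1,1) is 6.
  row2 ← row2 − (1)·row1  ⇒  L[2][1]=1, U row2=(0, 0, 11)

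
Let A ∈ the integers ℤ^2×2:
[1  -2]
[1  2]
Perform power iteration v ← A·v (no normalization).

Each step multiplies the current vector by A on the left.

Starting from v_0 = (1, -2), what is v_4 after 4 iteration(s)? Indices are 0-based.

v_4 = (-5, 31)

v_0 = (1, -2).
v_1 = A·v_0 = (5, -3).
v_2 = A·v_1 = (11, -1).
v_3 = A·v_2 = (13, 9).
v_4 = A·v_3 = (-5, 31).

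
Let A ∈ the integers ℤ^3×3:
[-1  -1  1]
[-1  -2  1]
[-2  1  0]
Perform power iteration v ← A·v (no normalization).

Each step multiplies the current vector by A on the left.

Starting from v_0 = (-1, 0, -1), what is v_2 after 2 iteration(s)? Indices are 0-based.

v_0 = (-1, 0, -1).
v_1 = A·v_0 = (0, 0, 2).
v_2 = A·v_1 = (2, 2, 0).

v_2 = (2, 2, 0)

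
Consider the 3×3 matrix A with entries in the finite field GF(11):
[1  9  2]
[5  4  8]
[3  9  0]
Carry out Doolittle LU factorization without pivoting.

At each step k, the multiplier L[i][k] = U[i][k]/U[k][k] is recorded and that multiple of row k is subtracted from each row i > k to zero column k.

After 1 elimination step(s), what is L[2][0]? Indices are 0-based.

Step 1: pivot at (0,0) is 1.
  row1 ← row1 − (5)·row0  ⇒  L[1][0]=5, U row1=(0, 3, 9)
  row2 ← row2 − (3)·row0  ⇒  L[2][0]=3, U row2=(0, 4, 5)

L[2][0] = 3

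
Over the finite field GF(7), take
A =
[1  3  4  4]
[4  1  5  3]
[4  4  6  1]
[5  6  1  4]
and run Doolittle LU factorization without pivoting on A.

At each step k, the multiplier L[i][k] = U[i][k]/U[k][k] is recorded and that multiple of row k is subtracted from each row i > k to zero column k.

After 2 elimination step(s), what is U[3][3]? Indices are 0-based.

k=0: U[0][0]=1
  eliminate (1,0): mult=4, new row 1: (0, 3, 3, 1); set L[1][0]=4
  eliminate (2,0): mult=4, new row 2: (0, 6, 4, 6); set L[2][0]=4
  eliminate (3,0): mult=5, new row 3: (0, 5, 2, 5); set L[3][0]=5
k=1: U[1][1]=3
  eliminate (2,1): mult=2, new row 2: (0, 0, 5, 4); set L[2][1]=2
  eliminate (3,1): mult=4, new row 3: (0, 0, 4, 1); set L[3][1]=4

U[3][3] = 1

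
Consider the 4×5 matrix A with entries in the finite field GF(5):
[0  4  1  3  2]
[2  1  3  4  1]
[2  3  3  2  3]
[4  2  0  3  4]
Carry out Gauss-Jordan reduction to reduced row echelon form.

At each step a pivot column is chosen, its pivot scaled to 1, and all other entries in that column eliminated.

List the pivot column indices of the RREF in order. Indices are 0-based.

step 1: exchange rows 0,1
step 1: normalize row 0 (÷2) = (1, 3, 4, 2, 3)
  row 2: subtract 2×row0 = (0, 2, 0, 3, 2)
  row 3: subtract 4×row0 = (0, 0, 4, 0, 2)
step 2: normalize row 1 (÷4) = (0, 1, 4, 2, 3)
  row 0: subtract 3×row1 = (1, 0, 2, 1, 4)
  row 2: subtract 2×row1 = (0, 0, 2, 4, 1)
step 3: normalize row 2 (÷2) = (0, 0, 1, 2, 3)
  row 0: subtract 2×row2 = (1, 0, 0, 2, 3)
  row 1: subtract 4×row2 = (0, 1, 0, 4, 1)
  row 3: subtract 4×row2 = (0, 0, 0, 2, 0)
step 4: normalize row 3 (÷2) = (0, 0, 0, 1, 0)
  row 0: subtract 2×row3 = (1, 0, 0, 0, 3)
  row 1: subtract 4×row3 = (0, 1, 0, 0, 1)
  row 2: subtract 2×row3 = (0, 0, 1, 0, 3)

pivot columns: 0, 1, 2, 3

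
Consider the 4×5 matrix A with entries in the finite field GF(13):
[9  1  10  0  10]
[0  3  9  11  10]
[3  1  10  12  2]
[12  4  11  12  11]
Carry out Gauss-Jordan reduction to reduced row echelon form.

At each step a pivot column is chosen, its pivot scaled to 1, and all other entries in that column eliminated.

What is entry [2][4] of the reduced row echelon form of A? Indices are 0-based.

M[2][4] = 7

[1] R0 /= 9  ⇒  (1, 3, 4, 0, 4)
     R2 -= 3·R0  ⇒  (0, 5, 11, 12, 3)
     R3 -= 12·R0  ⇒  (0, 7, 2, 12, 2)
[2] R1 /= 3  ⇒  (0, 1, 3, 8, 12)
     R0 -= 3·R1  ⇒  (1, 0, 8, 2, 7)
     R2 -= 5·R1  ⇒  (0, 0, 9, 11, 8)
     R3 -= 7·R1  ⇒  (0, 0, 7, 8, 9)
[3] R2 /= 9  ⇒  (0, 0, 1, 7, 11)
     R0 -= 8·R2  ⇒  (1, 0, 0, 11, 10)
     R1 -= 3·R2  ⇒  (0, 1, 0, 0, 5)
     R3 -= 7·R2  ⇒  (0, 0, 0, 11, 10)
[4] R3 /= 11  ⇒  (0, 0, 0, 1, 8)
     R0 -= 11·R3  ⇒  (1, 0, 0, 0, 0)
     R2 -= 7·R3  ⇒  (0, 0, 1, 0, 7)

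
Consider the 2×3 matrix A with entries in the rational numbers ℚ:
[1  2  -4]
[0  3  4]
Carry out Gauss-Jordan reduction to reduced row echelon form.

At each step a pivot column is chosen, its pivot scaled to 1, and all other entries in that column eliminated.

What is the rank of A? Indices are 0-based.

pivot(0,0)=1: scale R0 → (1, 2, -4)
pivot(1,1)=3: scale R1 → (0, 1, 4/3)
  clear (0,1): R0 −= (2)R1 → (1, 0, -20/3)

rank = 2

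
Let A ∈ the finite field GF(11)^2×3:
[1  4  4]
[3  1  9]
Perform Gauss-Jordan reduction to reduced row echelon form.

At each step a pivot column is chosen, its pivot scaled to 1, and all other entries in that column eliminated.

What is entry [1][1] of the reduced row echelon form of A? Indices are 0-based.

M[1][1] = 0

step 1: normalize row 0 (÷1) = (1, 4, 4)
  row 1: subtract 3×row0 = (0, 0, 8)
skip col 1 (zero from row 1)
step 2: normalize row 1 (÷8) = (0, 0, 1)
  row 0: subtract 4×row1 = (1, 4, 0)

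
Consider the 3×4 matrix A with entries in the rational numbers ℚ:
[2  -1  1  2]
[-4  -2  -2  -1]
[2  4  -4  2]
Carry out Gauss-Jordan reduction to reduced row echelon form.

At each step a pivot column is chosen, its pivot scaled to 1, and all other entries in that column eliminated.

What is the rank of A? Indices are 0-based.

rank = 3

pivot(0,0)=2: scale R0 → (1, -1/2, 1/2, 1)
  clear (1,0): R1 −= (-4)R0 → (0, -4, 0, 3)
  clear (2,0): R2 −= (2)R0 → (0, 5, -5, 0)
pivot(1,1)=-4: scale R1 → (0, 1, 0, -3/4)
  clear (0,1): R0 −= (-1/2)R1 → (1, 0, 1/2, 5/8)
  clear (2,1): R2 −= (5)R1 → (0, 0, -5, 15/4)
pivot(2,2)=-5: scale R2 → (0, 0, 1, -3/4)
  clear (0,2): R0 −= (1/2)R2 → (1, 0, 0, 1)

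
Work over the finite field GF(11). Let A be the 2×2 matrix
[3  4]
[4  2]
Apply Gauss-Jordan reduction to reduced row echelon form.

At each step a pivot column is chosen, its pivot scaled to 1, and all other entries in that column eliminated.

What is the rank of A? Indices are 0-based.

pivot(0,0)=3: scale R0 → (1, 5)
  clear (1,0): R1 −= (4)R0 → (0, 4)
pivot(1,1)=4: scale R1 → (0, 1)
  clear (0,1): R0 −= (5)R1 → (1, 0)

rank = 2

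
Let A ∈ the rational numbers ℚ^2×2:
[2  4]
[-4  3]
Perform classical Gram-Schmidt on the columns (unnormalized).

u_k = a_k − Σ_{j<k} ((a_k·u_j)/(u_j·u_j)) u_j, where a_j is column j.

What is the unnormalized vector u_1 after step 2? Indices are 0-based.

Step 1: u_0 = a_0 = (2, -4).
Step 2: u_1 = a_1 − (-1/5)·u_0 = (22/5, 11/5).

u_1 = (22/5, 11/5)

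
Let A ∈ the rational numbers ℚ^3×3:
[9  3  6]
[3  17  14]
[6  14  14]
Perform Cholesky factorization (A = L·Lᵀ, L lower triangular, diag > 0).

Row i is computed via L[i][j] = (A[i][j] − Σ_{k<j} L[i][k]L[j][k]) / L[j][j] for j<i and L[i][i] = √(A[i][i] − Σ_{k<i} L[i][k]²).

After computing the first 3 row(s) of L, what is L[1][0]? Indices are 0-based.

Step 1: L[0][0] = √(9) = 3.
  L[1][0] = (3) / L[0][0] = 1.
Step 2: L[1][1] = √(16) = 4.
  L[2][0] = (6) / L[0][0] = 2.
  L[2][1] = (12) / L[1][1] = 3.
Step 3: L[2][2] = √(1) = 1.

L[1][0] = 1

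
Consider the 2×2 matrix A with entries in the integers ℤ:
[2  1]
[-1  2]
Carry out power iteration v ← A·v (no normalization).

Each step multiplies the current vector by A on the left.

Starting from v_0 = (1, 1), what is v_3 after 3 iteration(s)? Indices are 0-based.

v_3 = (13, -9)

v_0 = (1, 1).
v_1 = A·v_0 = (3, 1).
v_2 = A·v_1 = (7, -1).
v_3 = A·v_2 = (13, -9).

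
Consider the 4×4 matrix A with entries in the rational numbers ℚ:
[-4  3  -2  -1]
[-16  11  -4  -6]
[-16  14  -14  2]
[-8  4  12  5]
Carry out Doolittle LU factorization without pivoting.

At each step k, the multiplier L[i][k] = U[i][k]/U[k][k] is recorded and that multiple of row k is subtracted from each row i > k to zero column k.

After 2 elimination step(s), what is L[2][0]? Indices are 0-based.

[col 0] pivot -4
  R1 -= 4*R0 → (0, -1, 4, -2)  (L[1][0] := 4)
  R2 -= 4*R0 → (0, 2, -6, 6)  (L[2][0] := 4)
  R3 -= 2*R0 → (0, -2, 16, 7)  (L[3][0] := 2)
[col 1] pivot -1
  R2 -= -2*R1 → (0, 0, 2, 2)  (L[2][1] := -2)
  R3 -= 2*R1 → (0, 0, 8, 11)  (L[3][1] := 2)

L[2][0] = 4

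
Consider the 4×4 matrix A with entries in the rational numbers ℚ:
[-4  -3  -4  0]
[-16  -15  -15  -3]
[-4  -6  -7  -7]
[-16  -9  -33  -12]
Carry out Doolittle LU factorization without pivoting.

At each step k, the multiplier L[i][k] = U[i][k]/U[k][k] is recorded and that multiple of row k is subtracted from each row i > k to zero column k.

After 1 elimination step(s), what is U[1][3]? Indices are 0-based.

k=0: U[0][0]=-4
  eliminate (1,0): mult=4, new row 1: (0, -3, 1, -3); set L[1][0]=4
  eliminate (2,0): mult=1, new row 2: (0, -3, -3, -7); set L[2][0]=1
  eliminate (3,0): mult=4, new row 3: (0, 3, -17, -12); set L[3][0]=4

U[1][3] = -3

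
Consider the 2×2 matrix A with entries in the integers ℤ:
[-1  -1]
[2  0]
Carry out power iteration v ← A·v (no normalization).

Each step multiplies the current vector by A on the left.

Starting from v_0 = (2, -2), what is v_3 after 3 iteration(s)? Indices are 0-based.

v_3 = (4, -8)

v_0 = (2, -2).
v_1 = A·v_0 = (0, 4).
v_2 = A·v_1 = (-4, 0).
v_3 = A·v_2 = (4, -8).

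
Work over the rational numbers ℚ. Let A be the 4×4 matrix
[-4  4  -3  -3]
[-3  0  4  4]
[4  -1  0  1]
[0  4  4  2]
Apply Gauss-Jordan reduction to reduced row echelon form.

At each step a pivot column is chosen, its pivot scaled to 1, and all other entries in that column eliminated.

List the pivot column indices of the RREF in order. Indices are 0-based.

pivot columns: 0, 1, 2, 3

pivot(0,0)=-4: scale R0 → (1, -1, 3/4, 3/4)
  clear (1,0): R1 −= (-3)R0 → (0, -3, 25/4, 25/4)
  clear (2,0): R2 −= (4)R0 → (0, 3, -3, -2)
pivot(1,1)=-3: scale R1 → (0, 1, -25/12, -25/12)
  clear (0,1): R0 −= (-1)R1 → (1, 0, -4/3, -4/3)
  clear (2,1): R2 −= (3)R1 → (0, 0, 13/4, 17/4)
  clear (3,1): R3 −= (4)R1 → (0, 0, 37/3, 31/3)
pivot(2,2)=13/4: scale R2 → (0, 0, 1, 17/13)
  clear (0,2): R0 −= (-4/3)R2 → (1, 0, 0, 16/39)
  clear (1,2): R1 −= (-25/12)R2 → (0, 1, 0, 25/39)
  clear (3,2): R3 −= (37/3)R2 → (0, 0, 0, -226/39)
pivot(3,3)=-226/39: scale R3 → (0, 0, 0, 1)
  clear (0,3): R0 −= (16/39)R3 → (1, 0, 0, 0)
  clear (1,3): R1 −= (25/39)R3 → (0, 1, 0, 0)
  clear (2,3): R2 −= (17/13)R3 → (0, 0, 1, 0)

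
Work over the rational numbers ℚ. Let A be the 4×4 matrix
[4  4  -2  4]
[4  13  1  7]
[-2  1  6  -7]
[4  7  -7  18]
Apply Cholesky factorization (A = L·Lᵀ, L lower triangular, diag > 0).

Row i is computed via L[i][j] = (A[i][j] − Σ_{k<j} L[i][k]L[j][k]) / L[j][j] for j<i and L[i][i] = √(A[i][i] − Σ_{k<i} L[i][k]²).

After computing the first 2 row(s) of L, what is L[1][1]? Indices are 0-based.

L[1][1] = 3

Step 1: L[0][0] = √(4) = 2.
  L[1][0] = (4) / L[0][0] = 2.
Step 2: L[1][1] = √(9) = 3.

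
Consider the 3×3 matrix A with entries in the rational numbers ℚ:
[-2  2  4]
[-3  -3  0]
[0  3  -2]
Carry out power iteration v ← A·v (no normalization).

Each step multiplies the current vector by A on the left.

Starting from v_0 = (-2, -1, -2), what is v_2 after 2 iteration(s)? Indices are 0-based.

v_2 = (34, -9, 25)

v_0 = (-2, -1, -2).
v_1 = A·v_0 = (-6, 9, 1).
v_2 = A·v_1 = (34, -9, 25).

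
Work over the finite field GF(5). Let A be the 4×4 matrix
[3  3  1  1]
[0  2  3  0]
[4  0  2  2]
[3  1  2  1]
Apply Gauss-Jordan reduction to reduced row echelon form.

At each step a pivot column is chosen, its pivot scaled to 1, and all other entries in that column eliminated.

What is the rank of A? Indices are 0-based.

[1] R0 /= 3  ⇒  (1, 1, 2, 2)
     R2 -= 4·R0  ⇒  (0, 1, 4, 4)
     R3 -= 3·R0  ⇒  (0, 3, 1, 0)
[2] R1 /= 2  ⇒  (0, 1, 4, 0)
     R0 -= 1·R1  ⇒  (1, 0, 3, 2)
     R2 -= 1·R1  ⇒  (0, 0, 0, 4)
     R3 -= 3·R1  ⇒  (0, 0, 4, 0)
[3] R2 <-> R3
[3] R2 /= 4  ⇒  (0, 0, 1, 0)
     R0 -= 3·R2  ⇒  (1, 0, 0, 2)
     R1 -= 4·R2  ⇒  (0, 1, 0, 0)
[4] R3 /= 4  ⇒  (0, 0, 0, 1)
     R0 -= 2·R3  ⇒  (1, 0, 0, 0)

rank = 4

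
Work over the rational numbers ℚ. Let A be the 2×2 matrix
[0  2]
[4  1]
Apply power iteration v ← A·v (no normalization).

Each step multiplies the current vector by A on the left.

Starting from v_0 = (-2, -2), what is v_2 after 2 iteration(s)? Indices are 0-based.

v_0 = (-2, -2).
v_1 = A·v_0 = (-4, -10).
v_2 = A·v_1 = (-20, -26).

v_2 = (-20, -26)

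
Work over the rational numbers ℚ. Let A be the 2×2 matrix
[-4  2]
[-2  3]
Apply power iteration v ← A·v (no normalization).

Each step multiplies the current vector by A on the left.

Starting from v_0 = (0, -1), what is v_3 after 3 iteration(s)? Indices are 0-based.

v_0 = (0, -1).
v_1 = A·v_0 = (-2, -3).
v_2 = A·v_1 = (2, -5).
v_3 = A·v_2 = (-18, -19).

v_3 = (-18, -19)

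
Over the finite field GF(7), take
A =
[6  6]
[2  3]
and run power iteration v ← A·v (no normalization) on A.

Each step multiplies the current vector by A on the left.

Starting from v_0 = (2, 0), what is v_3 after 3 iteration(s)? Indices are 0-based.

v_0 = (2, 0).
v_1 = A·v_0 = (5, 4).
v_2 = A·v_1 = (5, 1).
v_3 = A·v_2 = (1, 6).

v_3 = (1, 6)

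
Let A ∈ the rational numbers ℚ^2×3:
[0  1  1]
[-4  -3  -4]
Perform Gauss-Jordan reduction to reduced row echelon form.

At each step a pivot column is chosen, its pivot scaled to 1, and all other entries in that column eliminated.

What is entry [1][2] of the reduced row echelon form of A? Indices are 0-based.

pivot(0,0): swap R0↔R1
pivot(0,0)=-4: scale R0 → (1, 3/4, 1)
pivot(1,1)=1: scale R1 → (0, 1, 1)
  clear (0,1): R0 −= (3/4)R1 → (1, 0, 1/4)

M[1][2] = 1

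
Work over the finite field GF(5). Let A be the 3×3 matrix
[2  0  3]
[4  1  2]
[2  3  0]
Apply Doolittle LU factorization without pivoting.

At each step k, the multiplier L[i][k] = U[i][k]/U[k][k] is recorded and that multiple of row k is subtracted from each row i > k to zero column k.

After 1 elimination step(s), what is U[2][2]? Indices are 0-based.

[col 0] pivot 2
  R1 -= 2*R0 → (0, 1, 1)  (L[1][0] := 2)
  R2 -= 1*R0 → (0, 3, 2)  (L[2][0] := 1)

U[2][2] = 2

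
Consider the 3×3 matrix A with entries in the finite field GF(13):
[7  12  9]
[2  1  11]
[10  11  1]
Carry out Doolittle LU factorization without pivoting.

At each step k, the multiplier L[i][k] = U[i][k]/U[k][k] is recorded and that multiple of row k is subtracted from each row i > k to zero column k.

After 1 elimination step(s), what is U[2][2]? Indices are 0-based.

U[2][2] = 3

[col 0] pivot 7
  R1 -= 4*R0 → (0, 5, 1)  (L[1][0] := 4)
  R2 -= 7*R0 → (0, 5, 3)  (L[2][0] := 7)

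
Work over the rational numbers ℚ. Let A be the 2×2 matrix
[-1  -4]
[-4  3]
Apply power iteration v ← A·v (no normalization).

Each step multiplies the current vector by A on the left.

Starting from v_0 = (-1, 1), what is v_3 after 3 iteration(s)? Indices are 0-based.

v_0 = (-1, 1).
v_1 = A·v_0 = (-3, 7).
v_2 = A·v_1 = (-25, 33).
v_3 = A·v_2 = (-107, 199).

v_3 = (-107, 199)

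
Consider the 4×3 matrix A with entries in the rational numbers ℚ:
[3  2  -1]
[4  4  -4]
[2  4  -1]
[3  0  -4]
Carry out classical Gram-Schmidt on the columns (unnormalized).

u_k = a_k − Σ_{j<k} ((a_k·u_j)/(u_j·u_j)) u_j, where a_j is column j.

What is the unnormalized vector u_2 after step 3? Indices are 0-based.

Step 1: u_0 = a_0 = (3, 4, 2, 3).
Step 2: u_1 = a_1 − (15/19)·u_0 = (-7/19, 16/19, 46/19, -45/19).
Step 3: u_2 = a_2 − (-33/38)·u_0 − (77/234)·u_1 = (202/117, -94/117, -7/117, -8/13).

u_2 = (202/117, -94/117, -7/117, -8/13)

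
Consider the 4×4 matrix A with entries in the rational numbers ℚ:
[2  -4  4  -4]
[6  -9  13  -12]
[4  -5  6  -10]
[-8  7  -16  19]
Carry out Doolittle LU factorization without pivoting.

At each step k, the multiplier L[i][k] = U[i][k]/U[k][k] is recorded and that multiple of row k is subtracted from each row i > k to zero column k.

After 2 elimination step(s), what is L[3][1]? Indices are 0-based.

k=0: U[0][0]=2
  eliminate (1,0): mult=3, new row 1: (0, 3, 1, 0); set L[1][0]=3
  eliminate (2,0): mult=2, new row 2: (0, 3, -2, -2); set L[2][0]=2
  eliminate (3,0): mult=-4, new row 3: (0, -9, 0, 3); set L[3][0]=-4
k=1: U[1][1]=3
  eliminate (2,1): mult=1, new row 2: (0, 0, -3, -2); set L[2][1]=1
  eliminate (3,1): mult=-3, new row 3: (0, 0, 3, 3); set L[3][1]=-3

L[3][1] = -3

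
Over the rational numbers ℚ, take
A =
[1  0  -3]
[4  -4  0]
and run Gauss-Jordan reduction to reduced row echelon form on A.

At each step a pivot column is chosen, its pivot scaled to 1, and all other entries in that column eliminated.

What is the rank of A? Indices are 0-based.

rank = 2

pivot(0,0)=1: scale R0 → (1, 0, -3)
  clear (1,0): R1 −= (4)R0 → (0, -4, 12)
pivot(1,1)=-4: scale R1 → (0, 1, -3)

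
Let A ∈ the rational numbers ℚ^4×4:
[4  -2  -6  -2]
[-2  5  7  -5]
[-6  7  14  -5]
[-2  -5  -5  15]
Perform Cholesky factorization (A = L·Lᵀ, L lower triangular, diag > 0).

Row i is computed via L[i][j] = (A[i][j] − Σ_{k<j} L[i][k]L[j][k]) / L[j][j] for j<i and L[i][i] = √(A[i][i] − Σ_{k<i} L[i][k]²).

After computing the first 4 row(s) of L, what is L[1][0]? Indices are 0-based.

Step 1: L[0][0] = √(4) = 2.
  L[1][0] = (-2) / L[0][0] = -1.
Step 2: L[1][1] = √(4) = 2.
  L[2][0] = (-6) / L[0][0] = -3.
  L[2][1] = (4) / L[1][1] = 2.
Step 3: L[2][2] = √(1) = 1.
  L[3][0] = (-2) / L[0][0] = -1.
  L[3][1] = (-6) / L[1][1] = -3.
  L[3][2] = (-2) / L[2][2] = -2.
Step 4: L[3][3] = √(1) = 1.

L[1][0] = -1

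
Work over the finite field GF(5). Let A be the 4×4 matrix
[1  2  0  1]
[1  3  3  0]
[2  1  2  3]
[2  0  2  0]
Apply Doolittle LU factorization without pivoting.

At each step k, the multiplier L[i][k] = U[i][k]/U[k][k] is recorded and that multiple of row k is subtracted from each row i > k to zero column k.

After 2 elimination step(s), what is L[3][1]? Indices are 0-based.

L[3][1] = 1

k=0: U[0][0]=1
  eliminate (1,0): mult=1, new row 1: (0, 1, 3, 4); set L[1][0]=1
  eliminate (2,0): mult=2, new row 2: (0, 2, 2, 1); set L[2][0]=2
  eliminate (3,0): mult=2, new row 3: (0, 1, 2, 3); set L[3][0]=2
k=1: U[1][1]=1
  eliminate (2,1): mult=2, new row 2: (0, 0, 1, 3); set L[2][1]=2
  eliminate (3,1): mult=1, new row 3: (0, 0, 4, 4); set L[3][1]=1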